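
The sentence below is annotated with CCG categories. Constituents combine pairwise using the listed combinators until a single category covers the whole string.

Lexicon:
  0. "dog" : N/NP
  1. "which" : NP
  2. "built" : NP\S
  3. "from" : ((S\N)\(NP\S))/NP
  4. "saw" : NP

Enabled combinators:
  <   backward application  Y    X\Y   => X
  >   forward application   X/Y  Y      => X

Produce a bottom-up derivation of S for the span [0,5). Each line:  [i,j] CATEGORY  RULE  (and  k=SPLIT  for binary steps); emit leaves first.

[0,5] S   <
  [0,2] N   >
    [0,1] "dog" : N/NP
    [1,2] "which" : NP
  [2,5] S\N   <
    [2,3] "built" : NP\S
    [3,5] (S\N)\(NP\S)   >
      [3,4] "from" : ((S\N)\(NP\S))/NP
      [4,5] "saw" : NP

[0,1] N/NP  lex  "dog"
[1,2] NP  lex  "which"
[0,2] N  >  k=1
[2,3] NP\S  lex  "built"
[3,4] ((S\N)\(NP\S))/NP  lex  "from"
[4,5] NP  lex  "saw"
[3,5] (S\N)\(NP\S)  >  k=4
[2,5] S\N  <  k=3
[0,5] S  <  k=2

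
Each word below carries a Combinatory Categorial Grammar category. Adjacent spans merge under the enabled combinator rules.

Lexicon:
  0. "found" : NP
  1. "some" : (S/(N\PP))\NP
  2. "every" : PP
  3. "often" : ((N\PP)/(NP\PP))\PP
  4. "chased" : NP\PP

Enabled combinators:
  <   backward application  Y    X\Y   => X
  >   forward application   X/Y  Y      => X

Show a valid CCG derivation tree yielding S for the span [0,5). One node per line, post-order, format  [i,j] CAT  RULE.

[0,5] S   >
  [0,2] S/(N\PP)   <
    [0,1] "found" : NP
    [1,2] "some" : (S/(N\PP))\NP
  [2,5] N\PP   >
    [2,4] (N\PP)/(NP\PP)   <
      [2,3] "every" : PP
      [3,4] "often" : ((N\PP)/(NP\PP))\PP
    [4,5] "chased" : NP\PP

[0,1] NP  lex  "found"
[1,2] (S/(N\PP))\NP  lex  "some"
[0,2] S/(N\PP)  <  k=1
[2,3] PP  lex  "every"
[3,4] ((N\PP)/(NP\PP))\PP  lex  "often"
[2,4] (N\PP)/(NP\PP)  <  k=3
[4,5] NP\PP  lex  "chased"
[2,5] N\PP  >  k=4
[0,5] S  >  k=2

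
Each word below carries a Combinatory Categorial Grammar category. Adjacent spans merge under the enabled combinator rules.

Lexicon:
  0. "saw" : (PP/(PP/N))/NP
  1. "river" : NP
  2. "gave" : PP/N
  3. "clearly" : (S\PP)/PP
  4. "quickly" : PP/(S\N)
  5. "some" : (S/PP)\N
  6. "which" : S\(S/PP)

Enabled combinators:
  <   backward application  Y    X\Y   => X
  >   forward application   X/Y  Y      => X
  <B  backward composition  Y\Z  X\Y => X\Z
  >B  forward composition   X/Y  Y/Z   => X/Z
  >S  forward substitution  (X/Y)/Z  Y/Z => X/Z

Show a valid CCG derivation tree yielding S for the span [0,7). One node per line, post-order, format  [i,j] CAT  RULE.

[0,1] (PP/(PP/N))/NP  lex  "saw"
[1,2] NP  lex  "river"
[0,2] PP/(PP/N)  >  k=1
[2,3] PP/N  lex  "gave"
[0,3] PP  >  k=2
[3,4] (S\PP)/PP  lex  "clearly"
[4,5] PP/(S\N)  lex  "quickly"
[5,6] (S/PP)\N  lex  "some"
[6,7] S\(S/PP)  lex  "which"
[5,7] S\N  <B  k=6
[4,7] PP  >  k=5
[3,7] S\PP  >  k=4
[0,7] S  <  k=3

[0,7] S   <
  [0,3] PP   >
    [0,2] PP/(PP/N)   >
      [0,1] "saw" : (PP/(PP/N))/NP
      [1,2] "river" : NP
    [2,3] "gave" : PP/N
  [3,7] S\PP   >
    [3,4] "clearly" : (S\PP)/PP
    [4,7] PP   >
      [4,5] "quickly" : PP/(S\N)
      [5,7] S\N   <B
        [5,6] "some" : (S/PP)\N
        [6,7] "which" : S\(S/PP)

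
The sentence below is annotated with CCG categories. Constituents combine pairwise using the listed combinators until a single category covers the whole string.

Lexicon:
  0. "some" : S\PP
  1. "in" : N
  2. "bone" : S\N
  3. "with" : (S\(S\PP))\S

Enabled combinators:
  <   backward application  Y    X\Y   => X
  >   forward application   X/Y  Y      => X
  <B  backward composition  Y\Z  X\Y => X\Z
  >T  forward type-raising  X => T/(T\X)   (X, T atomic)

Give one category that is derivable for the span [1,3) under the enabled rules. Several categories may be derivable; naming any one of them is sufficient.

[0,4] S   <
  [0,1] "some" : S\PP
  [1,4] S\(S\PP)   <
    [1,3] S   <
      [1,2] "in" : N
      [2,3] "bone" : S\N
    [3,4] "with" : (S\(S\PP))\S

S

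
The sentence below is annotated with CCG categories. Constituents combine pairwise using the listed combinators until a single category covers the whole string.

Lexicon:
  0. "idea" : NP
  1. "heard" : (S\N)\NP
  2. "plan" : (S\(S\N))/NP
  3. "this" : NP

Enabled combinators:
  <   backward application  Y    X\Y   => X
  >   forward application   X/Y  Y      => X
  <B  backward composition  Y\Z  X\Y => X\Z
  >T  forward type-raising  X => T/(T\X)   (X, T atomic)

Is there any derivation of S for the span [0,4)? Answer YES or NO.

[0,4] S   <
  [0,2] S\N   <
    [0,1] "idea" : NP
    [1,2] "heard" : (S\N)\NP
  [2,4] S\(S\N)   >
    [2,3] "plan" : (S\(S\N))/NP
    [3,4] "this" : NP

YES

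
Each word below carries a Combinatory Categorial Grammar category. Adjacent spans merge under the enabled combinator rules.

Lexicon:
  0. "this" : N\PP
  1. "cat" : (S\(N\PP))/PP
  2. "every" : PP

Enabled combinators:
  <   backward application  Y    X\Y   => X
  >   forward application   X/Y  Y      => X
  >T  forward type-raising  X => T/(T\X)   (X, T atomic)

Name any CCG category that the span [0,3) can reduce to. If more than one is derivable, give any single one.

[0,3] S   <
  [0,1] "this" : N\PP
  [1,3] S\(N\PP)   >
    [1,2] "cat" : (S\(N\PP))/PP
    [2,3] "every" : PP

S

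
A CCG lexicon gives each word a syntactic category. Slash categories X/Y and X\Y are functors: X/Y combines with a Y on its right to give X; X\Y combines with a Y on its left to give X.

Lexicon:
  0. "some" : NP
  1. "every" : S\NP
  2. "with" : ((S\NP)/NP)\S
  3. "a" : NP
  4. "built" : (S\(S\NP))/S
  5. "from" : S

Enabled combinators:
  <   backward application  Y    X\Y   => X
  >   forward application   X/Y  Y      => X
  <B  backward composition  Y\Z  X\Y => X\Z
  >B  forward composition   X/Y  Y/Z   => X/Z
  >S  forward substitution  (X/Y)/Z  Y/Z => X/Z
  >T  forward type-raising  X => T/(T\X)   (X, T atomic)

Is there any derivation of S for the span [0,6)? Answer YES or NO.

[0,6] S   <
  [0,4] S\NP   >
    [0,3] (S\NP)/NP   <
      [0,2] S   >
        [0,1] S/(S\NP)   >T
          [0,1] "some" : NP
        [1,2] "every" : S\NP
      [2,3] "with" : ((S\NP)/NP)\S
    [3,4] "a" : NP
  [4,6] S\(S\NP)   >
    [4,5] "built" : (S\(S\NP))/S
    [5,6] "from" : S

YES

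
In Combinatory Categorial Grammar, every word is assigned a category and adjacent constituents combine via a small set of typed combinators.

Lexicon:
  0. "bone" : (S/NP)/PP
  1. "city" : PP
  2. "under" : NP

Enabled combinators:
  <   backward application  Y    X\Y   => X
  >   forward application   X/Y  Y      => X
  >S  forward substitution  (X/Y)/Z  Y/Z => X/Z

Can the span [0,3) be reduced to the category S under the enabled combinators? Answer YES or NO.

[0,3] S   >
  [0,2] S/NP   >
    [0,1] "bone" : (S/NP)/PP
    [1,2] "city" : PP
  [2,3] "under" : NP

YES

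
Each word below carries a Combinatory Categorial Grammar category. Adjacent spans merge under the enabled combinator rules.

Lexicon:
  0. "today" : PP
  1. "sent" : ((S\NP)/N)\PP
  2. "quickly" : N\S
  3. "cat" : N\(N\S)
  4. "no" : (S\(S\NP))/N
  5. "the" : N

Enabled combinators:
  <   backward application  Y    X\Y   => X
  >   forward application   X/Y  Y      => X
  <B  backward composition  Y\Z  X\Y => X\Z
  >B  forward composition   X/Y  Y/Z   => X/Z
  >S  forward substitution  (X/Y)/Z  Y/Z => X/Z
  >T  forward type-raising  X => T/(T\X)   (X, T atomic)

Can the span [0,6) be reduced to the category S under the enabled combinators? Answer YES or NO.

YES

[0,6] S   <
  [0,4] S\NP   >
    [0,2] (S\NP)/N   <
      [0,1] "today" : PP
      [1,2] "sent" : ((S\NP)/N)\PP
    [2,4] N   <
      [2,3] "quickly" : N\S
      [3,4] "cat" : N\(N\S)
  [4,6] S\(S\NP)   >
    [4,5] "no" : (S\(S\NP))/N
    [5,6] "the" : N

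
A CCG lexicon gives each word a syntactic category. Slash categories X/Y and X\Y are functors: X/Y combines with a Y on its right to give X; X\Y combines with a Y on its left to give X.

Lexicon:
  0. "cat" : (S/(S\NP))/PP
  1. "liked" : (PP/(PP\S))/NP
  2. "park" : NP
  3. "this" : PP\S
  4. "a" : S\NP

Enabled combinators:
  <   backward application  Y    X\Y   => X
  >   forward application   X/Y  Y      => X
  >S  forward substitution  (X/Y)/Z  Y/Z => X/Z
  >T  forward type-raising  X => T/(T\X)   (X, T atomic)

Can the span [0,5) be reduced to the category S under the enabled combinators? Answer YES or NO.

YES

[0,5] S   >
  [0,4] S/(S\NP)   >
    [0,1] "cat" : (S/(S\NP))/PP
    [1,4] PP   >
      [1,3] PP/(PP\S)   >
        [1,2] "liked" : (PP/(PP\S))/NP
        [2,3] "park" : NP
      [3,4] "this" : PP\S
  [4,5] "a" : S\NP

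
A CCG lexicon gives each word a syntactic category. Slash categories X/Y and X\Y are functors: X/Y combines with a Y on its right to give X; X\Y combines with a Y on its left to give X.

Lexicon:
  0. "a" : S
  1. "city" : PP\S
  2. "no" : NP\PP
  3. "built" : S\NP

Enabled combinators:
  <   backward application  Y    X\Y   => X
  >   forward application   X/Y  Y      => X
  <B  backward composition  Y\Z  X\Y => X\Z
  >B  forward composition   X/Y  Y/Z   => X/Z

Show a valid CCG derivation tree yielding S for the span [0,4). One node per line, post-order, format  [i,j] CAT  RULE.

[0,1] S  lex  "a"
[1,2] PP\S  lex  "city"
[2,3] NP\PP  lex  "no"
[1,3] NP\S  <B  k=2
[0,3] NP  <  k=1
[3,4] S\NP  lex  "built"
[0,4] S  <  k=3

[0,4] S   <
  [0,3] NP   <
    [0,1] "a" : S
    [1,3] NP\S   <B
      [1,2] "city" : PP\S
      [2,3] "no" : NP\PP
  [3,4] "built" : S\NP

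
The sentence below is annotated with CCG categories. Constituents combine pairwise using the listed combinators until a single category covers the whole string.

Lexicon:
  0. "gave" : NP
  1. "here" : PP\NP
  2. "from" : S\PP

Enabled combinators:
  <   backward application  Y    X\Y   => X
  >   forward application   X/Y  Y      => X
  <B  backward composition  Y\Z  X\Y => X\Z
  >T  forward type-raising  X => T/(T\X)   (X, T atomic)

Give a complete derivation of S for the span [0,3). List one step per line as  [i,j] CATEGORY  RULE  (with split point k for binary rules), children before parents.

[0,1] NP  lex  "gave"
[1,2] PP\NP  lex  "here"
[2,3] S\PP  lex  "from"
[1,3] S\NP  <B  k=2
[0,3] S  <  k=1

[0,3] S   <
  [0,1] "gave" : NP
  [1,3] S\NP   <B
    [1,2] "here" : PP\NP
    [2,3] "from" : S\PP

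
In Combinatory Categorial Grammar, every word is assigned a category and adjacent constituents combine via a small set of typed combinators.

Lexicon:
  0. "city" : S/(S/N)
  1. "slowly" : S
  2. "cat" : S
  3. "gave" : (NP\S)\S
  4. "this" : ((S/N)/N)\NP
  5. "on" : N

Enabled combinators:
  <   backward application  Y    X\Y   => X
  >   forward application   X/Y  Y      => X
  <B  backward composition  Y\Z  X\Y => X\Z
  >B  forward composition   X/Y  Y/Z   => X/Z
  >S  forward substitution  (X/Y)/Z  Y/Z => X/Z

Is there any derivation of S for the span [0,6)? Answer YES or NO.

YES

[0,6] S   >
  [0,1] "city" : S/(S/N)
  [1,6] S/N   >
    [1,5] (S/N)/N   <
      [1,4] NP   <
        [1,2] "slowly" : S
        [2,4] NP\S   <
          [2,3] "cat" : S
          [3,4] "gave" : (NP\S)\S
      [4,5] "this" : ((S/N)/N)\NP
    [5,6] "on" : N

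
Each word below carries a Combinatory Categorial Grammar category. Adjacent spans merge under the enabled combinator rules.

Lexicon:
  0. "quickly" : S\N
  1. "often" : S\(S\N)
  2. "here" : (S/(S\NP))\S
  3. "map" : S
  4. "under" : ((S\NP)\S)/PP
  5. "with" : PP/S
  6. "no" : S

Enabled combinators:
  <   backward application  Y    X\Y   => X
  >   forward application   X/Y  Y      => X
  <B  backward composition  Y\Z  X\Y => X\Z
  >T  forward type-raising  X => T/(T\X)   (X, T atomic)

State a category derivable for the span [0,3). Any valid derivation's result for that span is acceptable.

[0,7] S   >
  [0,3] S/(S\NP)   <
    [0,2] S   <
      [0,1] "quickly" : S\N
      [1,2] "often" : S\(S\N)
    [2,3] "here" : (S/(S\NP))\S
  [3,7] S\NP   <
    [3,4] "map" : S
    [4,7] (S\NP)\S   >
      [4,5] "under" : ((S\NP)\S)/PP
      [5,7] PP   >
        [5,6] "with" : PP/S
        [6,7] "no" : S

S/(S\NP)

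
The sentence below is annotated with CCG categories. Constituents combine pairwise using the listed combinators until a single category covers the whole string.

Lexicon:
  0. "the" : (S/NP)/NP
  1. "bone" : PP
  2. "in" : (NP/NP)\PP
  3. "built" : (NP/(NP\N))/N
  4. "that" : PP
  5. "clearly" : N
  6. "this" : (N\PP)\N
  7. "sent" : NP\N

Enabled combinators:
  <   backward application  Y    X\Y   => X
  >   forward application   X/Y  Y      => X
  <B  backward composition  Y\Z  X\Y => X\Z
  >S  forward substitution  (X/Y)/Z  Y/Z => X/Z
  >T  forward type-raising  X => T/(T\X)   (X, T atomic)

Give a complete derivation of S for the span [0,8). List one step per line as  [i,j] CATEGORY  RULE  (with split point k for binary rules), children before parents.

[0,1] (S/NP)/NP  lex  "the"
[1,2] PP  lex  "bone"
[2,3] (NP/NP)\PP  lex  "in"
[1,3] NP/NP  <  k=2
[0,3] S/NP  >S  k=1
[3,4] (NP/(NP\N))/N  lex  "built"
[4,5] PP  lex  "that"
[5,6] N  lex  "clearly"
[6,7] (N\PP)\N  lex  "this"
[5,7] N\PP  <  k=6
[4,7] N  <  k=5
[3,7] NP/(NP\N)  >  k=4
[7,8] NP\N  lex  "sent"
[3,8] NP  >  k=7
[0,8] S  >  k=3

[0,8] S   >
  [0,3] S/NP   >S
    [0,1] "the" : (S/NP)/NP
    [1,3] NP/NP   <
      [1,2] "bone" : PP
      [2,3] "in" : (NP/NP)\PP
  [3,8] NP   >
    [3,7] NP/(NP\N)   >
      [3,4] "built" : (NP/(NP\N))/N
      [4,7] N   <
        [4,5] "that" : PP
        [5,7] N\PP   <
          [5,6] "clearly" : N
          [6,7] "this" : (N\PP)\N
    [7,8] "sent" : NP\N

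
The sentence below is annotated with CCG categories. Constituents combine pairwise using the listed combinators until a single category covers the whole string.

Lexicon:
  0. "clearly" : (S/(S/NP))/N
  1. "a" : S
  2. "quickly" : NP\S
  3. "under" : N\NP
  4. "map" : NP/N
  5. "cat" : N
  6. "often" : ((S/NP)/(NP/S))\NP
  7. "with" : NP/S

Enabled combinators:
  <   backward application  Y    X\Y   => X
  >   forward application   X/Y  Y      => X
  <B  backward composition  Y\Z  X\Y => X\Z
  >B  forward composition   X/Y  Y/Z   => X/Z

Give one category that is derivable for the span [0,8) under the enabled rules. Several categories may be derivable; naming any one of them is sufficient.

[0,8] S   >
  [0,4] S/(S/NP)   >
    [0,1] "clearly" : (S/(S/NP))/N
    [1,4] N   <
      [1,3] NP   <
        [1,2] "a" : S
        [2,3] "quickly" : NP\S
      [3,4] "under" : N\NP
  [4,8] S/NP   >
    [4,7] (S/NP)/(NP/S)   <
      [4,6] NP   >
        [4,5] "map" : NP/N
        [5,6] "cat" : N
      [6,7] "often" : ((S/NP)/(NP/S))\NP
    [7,8] "with" : NP/S

S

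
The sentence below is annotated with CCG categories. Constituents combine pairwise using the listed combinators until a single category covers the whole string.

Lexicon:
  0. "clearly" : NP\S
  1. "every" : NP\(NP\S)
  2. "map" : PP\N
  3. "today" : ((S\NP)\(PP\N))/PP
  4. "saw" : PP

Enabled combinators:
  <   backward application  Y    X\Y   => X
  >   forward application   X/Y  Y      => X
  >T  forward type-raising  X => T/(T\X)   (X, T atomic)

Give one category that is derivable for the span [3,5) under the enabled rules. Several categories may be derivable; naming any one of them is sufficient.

[0,5] S   <
  [0,2] NP   <
    [0,1] "clearly" : NP\S
    [1,2] "every" : NP\(NP\S)
  [2,5] S\NP   <
    [2,3] "map" : PP\N
    [3,5] (S\NP)\(PP\N)   >
      [3,4] "today" : ((S\NP)\(PP\N))/PP
      [4,5] "saw" : PP

(S\NP)\(PP\N)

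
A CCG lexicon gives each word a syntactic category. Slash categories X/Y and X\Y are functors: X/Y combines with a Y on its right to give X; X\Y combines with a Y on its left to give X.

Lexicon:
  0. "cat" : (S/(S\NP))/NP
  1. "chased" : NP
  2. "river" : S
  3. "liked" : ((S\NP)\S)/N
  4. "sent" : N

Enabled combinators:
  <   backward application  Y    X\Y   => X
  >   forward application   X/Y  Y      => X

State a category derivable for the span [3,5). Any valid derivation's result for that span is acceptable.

(S\NP)\S

[0,5] S   >
  [0,2] S/(S\NP)   >
    [0,1] "cat" : (S/(S\NP))/NP
    [1,2] "chased" : NP
  [2,5] S\NP   <
    [2,3] "river" : S
    [3,5] (S\NP)\S   >
      [3,4] "liked" : ((S\NP)\S)/N
      [4,5] "sent" : N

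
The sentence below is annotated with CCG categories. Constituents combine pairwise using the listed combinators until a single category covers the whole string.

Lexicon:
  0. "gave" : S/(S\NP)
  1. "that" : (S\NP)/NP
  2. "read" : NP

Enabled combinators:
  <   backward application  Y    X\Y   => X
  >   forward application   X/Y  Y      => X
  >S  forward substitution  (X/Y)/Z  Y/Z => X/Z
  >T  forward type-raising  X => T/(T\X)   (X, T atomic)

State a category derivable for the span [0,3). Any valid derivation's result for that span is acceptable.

[0,3] S   >
  [0,1] "gave" : S/(S\NP)
  [1,3] S\NP   >
    [1,2] "that" : (S\NP)/NP
    [2,3] "read" : NP

S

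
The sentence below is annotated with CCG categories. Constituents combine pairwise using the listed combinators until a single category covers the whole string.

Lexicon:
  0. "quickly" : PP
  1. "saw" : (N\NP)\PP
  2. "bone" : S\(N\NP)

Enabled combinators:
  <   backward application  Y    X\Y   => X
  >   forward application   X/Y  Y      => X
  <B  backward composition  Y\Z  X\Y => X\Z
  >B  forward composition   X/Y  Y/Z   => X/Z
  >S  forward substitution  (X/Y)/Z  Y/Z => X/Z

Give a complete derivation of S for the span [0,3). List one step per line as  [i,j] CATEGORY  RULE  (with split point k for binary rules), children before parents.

[0,3] S   <
  [0,1] "quickly" : PP
  [1,3] S\PP   <B
    [1,2] "saw" : (N\NP)\PP
    [2,3] "bone" : S\(N\NP)

[0,1] PP  lex  "quickly"
[1,2] (N\NP)\PP  lex  "saw"
[2,3] S\(N\NP)  lex  "bone"
[1,3] S\PP  <B  k=2
[0,3] S  <  k=1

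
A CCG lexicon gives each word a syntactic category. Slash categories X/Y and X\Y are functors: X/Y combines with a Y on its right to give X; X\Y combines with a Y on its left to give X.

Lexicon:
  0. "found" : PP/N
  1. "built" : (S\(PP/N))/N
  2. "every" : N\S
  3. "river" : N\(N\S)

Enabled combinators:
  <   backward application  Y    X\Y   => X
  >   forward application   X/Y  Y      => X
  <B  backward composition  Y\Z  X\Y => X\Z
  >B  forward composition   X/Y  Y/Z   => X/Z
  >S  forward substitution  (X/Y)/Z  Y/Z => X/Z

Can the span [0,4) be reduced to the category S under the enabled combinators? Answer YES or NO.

YES

[0,4] S   <
  [0,1] "found" : PP/N
  [1,4] S\(PP/N)   >
    [1,2] "built" : (S\(PP/N))/N
    [2,4] N   <
      [2,3] "every" : N\S
      [3,4] "river" : N\(N\S)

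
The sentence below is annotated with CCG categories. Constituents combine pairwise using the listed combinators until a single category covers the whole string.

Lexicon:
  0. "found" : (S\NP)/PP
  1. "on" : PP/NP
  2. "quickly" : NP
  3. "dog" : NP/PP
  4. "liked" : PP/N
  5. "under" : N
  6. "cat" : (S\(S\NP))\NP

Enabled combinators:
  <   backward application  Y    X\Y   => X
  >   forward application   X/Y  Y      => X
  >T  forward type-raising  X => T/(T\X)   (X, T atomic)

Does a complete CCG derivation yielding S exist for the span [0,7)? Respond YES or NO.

YES

[0,7] S   <
  [0,3] S\NP   >
    [0,1] "found" : (S\NP)/PP
    [1,3] PP   >
      [1,2] "on" : PP/NP
      [2,3] "quickly" : NP
  [3,7] S\(S\NP)   <
    [3,6] NP   >
      [3,4] "dog" : NP/PP
      [4,6] PP   >
        [4,5] "liked" : PP/N
        [5,6] "under" : N
    [6,7] "cat" : (S\(S\NP))\NP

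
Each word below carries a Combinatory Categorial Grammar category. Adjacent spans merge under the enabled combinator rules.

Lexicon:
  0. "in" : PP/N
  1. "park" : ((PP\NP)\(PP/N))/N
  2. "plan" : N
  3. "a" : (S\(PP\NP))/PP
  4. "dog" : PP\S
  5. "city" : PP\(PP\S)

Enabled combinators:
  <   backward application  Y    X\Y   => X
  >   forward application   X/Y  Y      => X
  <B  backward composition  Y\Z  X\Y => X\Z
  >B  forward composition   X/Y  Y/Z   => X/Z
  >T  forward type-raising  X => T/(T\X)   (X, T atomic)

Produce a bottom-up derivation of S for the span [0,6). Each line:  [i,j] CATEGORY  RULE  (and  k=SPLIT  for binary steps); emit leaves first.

[0,1] PP/N  lex  "in"
[1,2] ((PP\NP)\(PP/N))/N  lex  "park"
[2,3] N  lex  "plan"
[1,3] (PP\NP)\(PP/N)  >  k=2
[0,3] PP\NP  <  k=1
[3,4] (S\(PP\NP))/PP  lex  "a"
[4,5] PP\S  lex  "dog"
[5,6] PP\(PP\S)  lex  "city"
[4,6] PP  <  k=5
[3,6] S\(PP\NP)  >  k=4
[0,6] S  <  k=3

[0,6] S   <
  [0,3] PP\NP   <
    [0,1] "in" : PP/N
    [1,3] (PP\NP)\(PP/N)   >
      [1,2] "park" : ((PP\NP)\(PP/N))/N
      [2,3] "plan" : N
  [3,6] S\(PP\NP)   >
    [3,4] "a" : (S\(PP\NP))/PP
    [4,6] PP   <
      [4,5] "dog" : PP\S
      [5,6] "city" : PP\(PP\S)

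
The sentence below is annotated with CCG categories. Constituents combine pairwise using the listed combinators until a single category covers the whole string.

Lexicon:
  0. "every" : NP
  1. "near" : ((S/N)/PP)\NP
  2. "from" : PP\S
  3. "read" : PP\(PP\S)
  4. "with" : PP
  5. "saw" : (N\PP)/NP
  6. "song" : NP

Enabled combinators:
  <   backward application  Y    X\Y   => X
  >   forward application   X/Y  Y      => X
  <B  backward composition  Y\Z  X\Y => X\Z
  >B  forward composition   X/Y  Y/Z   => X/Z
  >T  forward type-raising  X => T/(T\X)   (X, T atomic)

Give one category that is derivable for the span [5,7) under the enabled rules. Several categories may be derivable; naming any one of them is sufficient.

N\PP

[0,7] S   >
  [0,4] S/N   >
    [0,2] (S/N)/PP   <
      [0,1] "every" : NP
      [1,2] "near" : ((S/N)/PP)\NP
    [2,4] PP   <
      [2,3] "from" : PP\S
      [3,4] "read" : PP\(PP\S)
  [4,7] N   >
    [4,5] N/(N\PP)   >T
      [4,5] "with" : PP
    [5,7] N\PP   >
      [5,6] "saw" : (N\PP)/NP
      [6,7] "song" : NP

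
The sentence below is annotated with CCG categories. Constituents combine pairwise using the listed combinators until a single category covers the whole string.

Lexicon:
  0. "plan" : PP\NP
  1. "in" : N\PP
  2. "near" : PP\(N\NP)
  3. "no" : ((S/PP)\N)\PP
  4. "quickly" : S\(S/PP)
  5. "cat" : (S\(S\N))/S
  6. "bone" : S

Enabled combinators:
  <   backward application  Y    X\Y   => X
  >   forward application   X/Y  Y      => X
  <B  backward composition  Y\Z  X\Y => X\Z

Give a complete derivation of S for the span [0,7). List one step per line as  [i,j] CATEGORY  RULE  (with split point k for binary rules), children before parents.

[0,7] S   <
  [0,5] S\N   <B
    [0,4] (S/PP)\N   <
      [0,3] PP   <
        [0,2] N\NP   <B
          [0,1] "plan" : PP\NP
          [1,2] "in" : N\PP
        [2,3] "near" : PP\(N\NP)
      [3,4] "no" : ((S/PP)\N)\PP
    [4,5] "quickly" : S\(S/PP)
  [5,7] S\(S\N)   >
    [5,6] "cat" : (S\(S\N))/S
    [6,7] "bone" : S

[0,1] PP\NP  lex  "plan"
[1,2] N\PP  lex  "in"
[0,2] N\NP  <B  k=1
[2,3] PP\(N\NP)  lex  "near"
[0,3] PP  <  k=2
[3,4] ((S/PP)\N)\PP  lex  "no"
[0,4] (S/PP)\N  <  k=3
[4,5] S\(S/PP)  lex  "quickly"
[0,5] S\N  <B  k=4
[5,6] (S\(S\N))/S  lex  "cat"
[6,7] S  lex  "bone"
[5,7] S\(S\N)  >  k=6
[0,7] S  <  k=5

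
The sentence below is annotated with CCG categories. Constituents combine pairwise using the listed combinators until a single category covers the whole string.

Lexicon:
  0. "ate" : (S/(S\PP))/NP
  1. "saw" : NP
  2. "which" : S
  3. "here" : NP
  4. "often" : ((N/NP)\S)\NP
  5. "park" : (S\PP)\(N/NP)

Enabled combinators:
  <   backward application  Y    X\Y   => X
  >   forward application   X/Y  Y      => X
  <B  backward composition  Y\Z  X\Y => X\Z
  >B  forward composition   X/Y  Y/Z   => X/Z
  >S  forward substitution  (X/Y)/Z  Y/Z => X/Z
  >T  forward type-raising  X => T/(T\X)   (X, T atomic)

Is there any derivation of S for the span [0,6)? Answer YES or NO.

YES

[0,6] S   >
  [0,2] S/(S\PP)   >
    [0,1] "ate" : (S/(S\PP))/NP
    [1,2] "saw" : NP
  [2,6] S\PP   <
    [2,5] N/NP   <
      [2,3] "which" : S
      [3,5] (N/NP)\S   <
        [3,4] "here" : NP
        [4,5] "often" : ((N/NP)\S)\NP
    [5,6] "park" : (S\PP)\(N/NP)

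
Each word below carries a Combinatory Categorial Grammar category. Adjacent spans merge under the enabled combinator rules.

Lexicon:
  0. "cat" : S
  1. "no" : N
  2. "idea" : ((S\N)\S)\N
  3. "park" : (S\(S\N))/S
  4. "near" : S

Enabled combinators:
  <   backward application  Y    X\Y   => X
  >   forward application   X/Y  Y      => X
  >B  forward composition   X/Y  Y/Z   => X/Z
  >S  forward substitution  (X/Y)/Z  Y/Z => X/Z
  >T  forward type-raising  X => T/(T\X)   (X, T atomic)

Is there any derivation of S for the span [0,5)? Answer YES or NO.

[0,5] S   <
  [0,3] S\N   <
    [0,1] "cat" : S
    [1,3] (S\N)\S   <
      [1,2] "no" : N
      [2,3] "idea" : ((S\N)\S)\N
  [3,5] S\(S\N)   >
    [3,4] "park" : (S\(S\N))/S
    [4,5] "near" : S

YES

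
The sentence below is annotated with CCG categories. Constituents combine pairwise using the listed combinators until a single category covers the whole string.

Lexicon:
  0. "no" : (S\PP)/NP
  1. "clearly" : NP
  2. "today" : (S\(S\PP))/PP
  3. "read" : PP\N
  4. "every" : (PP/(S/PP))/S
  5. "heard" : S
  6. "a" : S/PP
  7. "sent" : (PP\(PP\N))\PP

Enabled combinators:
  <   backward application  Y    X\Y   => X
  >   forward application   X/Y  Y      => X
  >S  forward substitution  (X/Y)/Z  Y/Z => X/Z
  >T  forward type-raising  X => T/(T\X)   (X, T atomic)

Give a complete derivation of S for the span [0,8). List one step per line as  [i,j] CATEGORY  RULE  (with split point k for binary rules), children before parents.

[0,8] S   <
  [0,2] S\PP   >
    [0,1] "no" : (S\PP)/NP
    [1,2] "clearly" : NP
  [2,8] S\(S\PP)   >
    [2,3] "today" : (S\(S\PP))/PP
    [3,8] PP   <
      [3,4] "read" : PP\N
      [4,8] PP\(PP\N)   <
        [4,7] PP   >
          [4,6] PP/(S/PP)   >
            [4,5] "every" : (PP/(S/PP))/S
            [5,6] "heard" : S
          [6,7] "a" : S/PP
        [7,8] "sent" : (PP\(PP\N))\PP

[0,1] (S\PP)/NP  lex  "no"
[1,2] NP  lex  "clearly"
[0,2] S\PP  >  k=1
[2,3] (S\(S\PP))/PP  lex  "today"
[3,4] PP\N  lex  "read"
[4,5] (PP/(S/PP))/S  lex  "every"
[5,6] S  lex  "heard"
[4,6] PP/(S/PP)  >  k=5
[6,7] S/PP  lex  "a"
[4,7] PP  >  k=6
[7,8] (PP\(PP\N))\PP  lex  "sent"
[4,8] PP\(PP\N)  <  k=7
[3,8] PP  <  k=4
[2,8] S\(S\PP)  >  k=3
[0,8] S  <  k=2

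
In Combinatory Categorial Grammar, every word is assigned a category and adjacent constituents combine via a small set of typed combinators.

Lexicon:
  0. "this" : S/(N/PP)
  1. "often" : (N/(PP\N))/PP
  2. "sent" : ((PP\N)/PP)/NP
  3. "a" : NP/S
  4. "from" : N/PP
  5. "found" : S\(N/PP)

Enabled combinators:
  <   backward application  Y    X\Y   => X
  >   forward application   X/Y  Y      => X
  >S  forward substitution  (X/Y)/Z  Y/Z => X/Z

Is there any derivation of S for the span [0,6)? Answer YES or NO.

[0,6] S   >
  [0,1] "this" : S/(N/PP)
  [1,6] N/PP   >S
    [1,2] "often" : (N/(PP\N))/PP
    [2,6] (PP\N)/PP   >
      [2,3] "sent" : ((PP\N)/PP)/NP
      [3,6] NP   >
        [3,4] "a" : NP/S
        [4,6] S   <
          [4,5] "from" : N/PP
          [5,6] "found" : S\(N/PP)

YES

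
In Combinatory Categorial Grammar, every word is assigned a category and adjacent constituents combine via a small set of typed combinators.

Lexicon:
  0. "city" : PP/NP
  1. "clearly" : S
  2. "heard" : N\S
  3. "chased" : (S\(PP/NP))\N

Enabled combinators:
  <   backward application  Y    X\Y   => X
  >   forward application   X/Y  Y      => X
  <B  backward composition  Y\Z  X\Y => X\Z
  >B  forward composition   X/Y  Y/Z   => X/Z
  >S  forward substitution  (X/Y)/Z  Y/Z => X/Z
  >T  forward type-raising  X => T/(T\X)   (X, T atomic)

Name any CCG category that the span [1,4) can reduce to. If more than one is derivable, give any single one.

[0,4] S   <
  [0,1] "city" : PP/NP
  [1,4] S\(PP/NP)   <
    [1,3] N   >
      [1,2] N/(N\S)   >T
        [1,2] "clearly" : S
      [2,3] "heard" : N\S
    [3,4] "chased" : (S\(PP/NP))\N

S\(PP/NP)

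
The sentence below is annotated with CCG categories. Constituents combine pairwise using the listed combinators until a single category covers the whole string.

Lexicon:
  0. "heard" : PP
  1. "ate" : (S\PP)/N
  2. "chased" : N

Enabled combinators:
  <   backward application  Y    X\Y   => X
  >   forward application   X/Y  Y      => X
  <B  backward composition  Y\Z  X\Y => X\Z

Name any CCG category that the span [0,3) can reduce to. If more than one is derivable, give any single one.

S

[0,3] S   <
  [0,1] "heard" : PP
  [1,3] S\PP   >
    [1,2] "ate" : (S\PP)/N
    [2,3] "chased" : N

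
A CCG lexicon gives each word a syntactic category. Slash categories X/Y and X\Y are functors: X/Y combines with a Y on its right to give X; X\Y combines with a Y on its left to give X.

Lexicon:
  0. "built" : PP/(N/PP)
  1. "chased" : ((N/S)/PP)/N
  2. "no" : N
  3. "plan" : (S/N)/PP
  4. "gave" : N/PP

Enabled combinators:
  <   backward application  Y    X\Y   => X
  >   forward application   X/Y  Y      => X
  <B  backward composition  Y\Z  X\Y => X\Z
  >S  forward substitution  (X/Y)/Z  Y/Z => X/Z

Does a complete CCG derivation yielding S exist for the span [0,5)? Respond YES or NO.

PP/(N/PP) ((N/S)/PP)/N N (S/N)/PP N/PP
CKY chart[0,5] = {PP}; S ∉ chart

NO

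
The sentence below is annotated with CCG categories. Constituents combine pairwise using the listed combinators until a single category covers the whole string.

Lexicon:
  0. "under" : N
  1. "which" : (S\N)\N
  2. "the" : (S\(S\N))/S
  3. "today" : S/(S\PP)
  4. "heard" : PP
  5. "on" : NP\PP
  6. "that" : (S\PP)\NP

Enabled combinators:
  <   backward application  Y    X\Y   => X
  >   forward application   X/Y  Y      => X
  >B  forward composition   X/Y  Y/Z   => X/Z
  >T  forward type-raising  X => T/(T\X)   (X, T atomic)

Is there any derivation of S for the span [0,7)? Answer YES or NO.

[0,7] S   <
  [0,2] S\N   <
    [0,1] "under" : N
    [1,2] "which" : (S\N)\N
  [2,7] S\(S\N)   >
    [2,3] "the" : (S\(S\N))/S
    [3,7] S   >
      [3,4] "today" : S/(S\PP)
      [4,7] S\PP   <
        [4,6] NP   >
          [4,5] NP/(NP\PP)   >T
            [4,5] "heard" : PP
          [5,6] "on" : NP\PP
        [6,7] "that" : (S\PP)\NP

YES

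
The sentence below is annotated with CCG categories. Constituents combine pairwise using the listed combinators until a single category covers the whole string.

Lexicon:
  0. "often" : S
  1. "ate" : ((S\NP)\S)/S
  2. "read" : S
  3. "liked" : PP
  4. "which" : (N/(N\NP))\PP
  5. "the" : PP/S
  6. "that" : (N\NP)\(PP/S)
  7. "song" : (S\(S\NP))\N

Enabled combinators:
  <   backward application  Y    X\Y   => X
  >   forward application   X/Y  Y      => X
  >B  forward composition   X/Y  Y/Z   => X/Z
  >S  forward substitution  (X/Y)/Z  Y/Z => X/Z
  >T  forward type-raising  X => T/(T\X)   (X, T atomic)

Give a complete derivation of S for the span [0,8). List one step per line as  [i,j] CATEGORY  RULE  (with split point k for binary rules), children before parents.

[0,1] S  lex  "often"
[1,2] ((S\NP)\S)/S  lex  "ate"
[2,3] S  lex  "read"
[1,3] (S\NP)\S  >  k=2
[0,3] S\NP  <  k=1
[3,4] PP  lex  "liked"
[4,5] (N/(N\NP))\PP  lex  "which"
[3,5] N/(N\NP)  <  k=4
[5,6] PP/S  lex  "the"
[6,7] (N\NP)\(PP/S)  lex  "that"
[5,7] N\NP  <  k=6
[3,7] N  >  k=5
[7,8] (S\(S\NP))\N  lex  "song"
[3,8] S\(S\NP)  <  k=7
[0,8] S  <  k=3

[0,8] S   <
  [0,3] S\NP   <
    [0,1] "often" : S
    [1,3] (S\NP)\S   >
      [1,2] "ate" : ((S\NP)\S)/S
      [2,3] "read" : S
  [3,8] S\(S\NP)   <
    [3,7] N   >
      [3,5] N/(N\NP)   <
        [3,4] "liked" : PP
        [4,5] "which" : (N/(N\NP))\PP
      [5,7] N\NP   <
        [5,6] "the" : PP/S
        [6,7] "that" : (N\NP)\(PP/S)
    [7,8] "song" : (S\(S\NP))\N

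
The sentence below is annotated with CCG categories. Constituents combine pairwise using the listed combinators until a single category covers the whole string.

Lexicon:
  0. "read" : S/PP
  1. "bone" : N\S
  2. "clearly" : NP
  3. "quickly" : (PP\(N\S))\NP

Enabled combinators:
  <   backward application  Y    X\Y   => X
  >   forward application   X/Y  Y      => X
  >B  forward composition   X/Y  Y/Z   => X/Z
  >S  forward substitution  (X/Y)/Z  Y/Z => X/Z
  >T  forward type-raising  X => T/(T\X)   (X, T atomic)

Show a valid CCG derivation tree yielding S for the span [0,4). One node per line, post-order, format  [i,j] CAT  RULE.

[0,1] S/PP  lex  "read"
[1,2] N\S  lex  "bone"
[2,3] NP  lex  "clearly"
[3,4] (PP\(N\S))\NP  lex  "quickly"
[2,4] PP\(N\S)  <  k=3
[1,4] PP  <  k=2
[0,4] S  >  k=1

[0,4] S   >
  [0,1] "read" : S/PP
  [1,4] PP   <
    [1,2] "bone" : N\S
    [2,4] PP\(N\S)   <
      [2,3] "clearly" : NP
      [3,4] "quickly" : (PP\(N\S))\NP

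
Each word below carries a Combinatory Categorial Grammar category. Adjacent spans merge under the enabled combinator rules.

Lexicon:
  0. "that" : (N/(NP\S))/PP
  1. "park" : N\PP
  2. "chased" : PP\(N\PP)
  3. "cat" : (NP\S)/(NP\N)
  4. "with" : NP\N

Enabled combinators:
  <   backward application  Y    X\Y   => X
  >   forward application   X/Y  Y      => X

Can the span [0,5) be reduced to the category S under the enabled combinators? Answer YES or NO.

NO

(N/(NP\S))/PP N\PP PP\(N\PP) (NP\S)/(NP\N) NP\N
CKY chart[0,5] = {N}; S ∉ chart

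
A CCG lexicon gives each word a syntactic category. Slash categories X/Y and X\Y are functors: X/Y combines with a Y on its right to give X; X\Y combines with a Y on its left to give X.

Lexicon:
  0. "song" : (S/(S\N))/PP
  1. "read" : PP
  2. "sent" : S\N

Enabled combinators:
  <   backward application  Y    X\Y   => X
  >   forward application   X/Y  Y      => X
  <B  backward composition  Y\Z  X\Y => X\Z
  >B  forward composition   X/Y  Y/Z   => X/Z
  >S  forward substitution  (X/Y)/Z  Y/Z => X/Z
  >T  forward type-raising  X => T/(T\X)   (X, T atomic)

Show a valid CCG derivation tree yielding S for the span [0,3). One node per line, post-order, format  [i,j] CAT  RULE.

[0,1] (S/(S\N))/PP  lex  "song"
[1,2] PP  lex  "read"
[0,2] S/(S\N)  >  k=1
[2,3] S\N  lex  "sent"
[0,3] S  >  k=2

[0,3] S   >
  [0,2] S/(S\N)   >
    [0,1] "song" : (S/(S\N))/PP
    [1,2] "read" : PP
  [2,3] "sent" : S\N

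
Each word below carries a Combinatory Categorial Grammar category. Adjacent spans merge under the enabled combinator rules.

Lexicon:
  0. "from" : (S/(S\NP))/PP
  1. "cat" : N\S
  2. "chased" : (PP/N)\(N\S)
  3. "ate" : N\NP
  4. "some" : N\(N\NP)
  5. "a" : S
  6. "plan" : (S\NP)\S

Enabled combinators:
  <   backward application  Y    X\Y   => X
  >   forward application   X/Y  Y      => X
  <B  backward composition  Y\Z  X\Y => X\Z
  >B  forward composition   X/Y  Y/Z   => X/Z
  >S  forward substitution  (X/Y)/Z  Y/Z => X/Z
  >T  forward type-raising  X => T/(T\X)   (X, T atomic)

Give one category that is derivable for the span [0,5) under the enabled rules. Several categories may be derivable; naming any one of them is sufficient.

[0,7] S   >
  [0,5] S/(S\NP)   >
    [0,1] "from" : (S/(S\NP))/PP
    [1,5] PP   >
      [1,3] PP/N   <
        [1,2] "cat" : N\S
        [2,3] "chased" : (PP/N)\(N\S)
      [3,5] N   <
        [3,4] "ate" : N\NP
        [4,5] "some" : N\(N\NP)
  [5,7] S\NP   <
    [5,6] "a" : S
    [6,7] "plan" : (S\NP)\S

S/(S\NP)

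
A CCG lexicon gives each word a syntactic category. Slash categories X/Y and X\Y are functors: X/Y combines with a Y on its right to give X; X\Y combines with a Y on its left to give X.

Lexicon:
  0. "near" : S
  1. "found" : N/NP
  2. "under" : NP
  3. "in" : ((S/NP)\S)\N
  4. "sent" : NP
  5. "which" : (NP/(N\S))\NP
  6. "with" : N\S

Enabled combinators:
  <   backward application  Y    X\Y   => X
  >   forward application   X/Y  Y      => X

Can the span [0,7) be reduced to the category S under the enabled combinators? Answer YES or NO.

YES

[0,7] S   >
  [0,4] S/NP   <
    [0,1] "near" : S
    [1,4] (S/NP)\S   <
      [1,3] N   >
        [1,2] "found" : N/NP
        [2,3] "under" : NP
      [3,4] "in" : ((S/NP)\S)\N
  [4,7] NP   >
    [4,6] NP/(N\S)   <
      [4,5] "sent" : NP
      [5,6] "which" : (NP/(N\S))\NP
    [6,7] "with" : N\S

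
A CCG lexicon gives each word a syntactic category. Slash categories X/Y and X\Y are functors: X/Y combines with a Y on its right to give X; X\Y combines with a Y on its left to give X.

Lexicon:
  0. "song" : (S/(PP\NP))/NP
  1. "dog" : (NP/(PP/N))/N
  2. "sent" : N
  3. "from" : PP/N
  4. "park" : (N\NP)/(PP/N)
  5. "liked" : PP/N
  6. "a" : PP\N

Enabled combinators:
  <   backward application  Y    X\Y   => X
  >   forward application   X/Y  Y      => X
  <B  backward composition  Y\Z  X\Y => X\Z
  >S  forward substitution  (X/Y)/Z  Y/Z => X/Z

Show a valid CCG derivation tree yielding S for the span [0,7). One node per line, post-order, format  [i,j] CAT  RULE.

[0,7] S   >
  [0,4] S/(PP\NP)   >
    [0,1] "song" : (S/(PP\NP))/NP
    [1,4] NP   >
      [1,3] NP/(PP/N)   >
        [1,2] "dog" : (NP/(PP/N))/N
        [2,3] "sent" : N
      [3,4] "from" : PP/N
  [4,7] PP\NP   <B
    [4,6] N\NP   >
      [4,5] "park" : (N\NP)/(PP/N)
      [5,6] "liked" : PP/N
    [6,7] "a" : PP\N

[0,1] (S/(PP\NP))/NP  lex  "song"
[1,2] (NP/(PP/N))/N  lex  "dog"
[2,3] N  lex  "sent"
[1,3] NP/(PP/N)  >  k=2
[3,4] PP/N  lex  "from"
[1,4] NP  >  k=3
[0,4] S/(PP\NP)  >  k=1
[4,5] (N\NP)/(PP/N)  lex  "park"
[5,6] PP/N  lex  "liked"
[4,6] N\NP  >  k=5
[6,7] PP\N  lex  "a"
[4,7] PP\NP  <B  k=6
[0,7] S  >  k=4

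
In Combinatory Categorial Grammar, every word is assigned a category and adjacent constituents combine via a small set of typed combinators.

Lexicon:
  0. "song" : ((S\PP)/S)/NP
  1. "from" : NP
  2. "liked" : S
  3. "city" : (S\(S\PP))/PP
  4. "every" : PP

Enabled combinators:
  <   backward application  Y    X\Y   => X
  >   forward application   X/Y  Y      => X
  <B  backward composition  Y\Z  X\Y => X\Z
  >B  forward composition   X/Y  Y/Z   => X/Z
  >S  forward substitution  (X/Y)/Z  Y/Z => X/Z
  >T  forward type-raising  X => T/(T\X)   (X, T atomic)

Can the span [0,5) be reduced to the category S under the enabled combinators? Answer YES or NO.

[0,5] S   <
  [0,3] S\PP   >
    [0,2] (S\PP)/S   >
      [0,1] "song" : ((S\PP)/S)/NP
      [1,2] "from" : NP
    [2,3] "liked" : S
  [3,5] S\(S\PP)   >
    [3,4] "city" : (S\(S\PP))/PP
    [4,5] "every" : PP

YES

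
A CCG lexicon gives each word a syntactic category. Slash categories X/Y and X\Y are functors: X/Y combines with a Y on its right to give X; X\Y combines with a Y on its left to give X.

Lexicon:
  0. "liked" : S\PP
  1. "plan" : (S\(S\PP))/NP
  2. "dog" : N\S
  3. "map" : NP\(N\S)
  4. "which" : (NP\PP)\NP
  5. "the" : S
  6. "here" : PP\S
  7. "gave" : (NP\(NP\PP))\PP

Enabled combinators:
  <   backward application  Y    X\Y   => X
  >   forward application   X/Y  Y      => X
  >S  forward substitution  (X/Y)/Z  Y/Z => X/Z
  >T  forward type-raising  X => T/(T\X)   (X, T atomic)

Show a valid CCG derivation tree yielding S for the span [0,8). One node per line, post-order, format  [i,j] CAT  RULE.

[0,1] S\PP  lex  "liked"
[1,2] (S\(S\PP))/NP  lex  "plan"
[2,3] N\S  lex  "dog"
[3,4] NP\(N\S)  lex  "map"
[2,4] NP  <  k=3
[4,5] (NP\PP)\NP  lex  "which"
[2,5] NP\PP  <  k=4
[5,6] S  lex  "the"
[5,6] PP/(PP\S)  >T
[6,7] PP\S  lex  "here"
[5,7] PP  >  k=6
[7,8] (NP\(NP\PP))\PP  lex  "gave"
[5,8] NP\(NP\PP)  <  k=7
[2,8] NP  <  k=5
[1,8] S\(S\PP)  >  k=2
[0,8] S  <  k=1

[0,8] S   <
  [0,1] "liked" : S\PP
  [1,8] S\(S\PP)   >
    [1,2] "plan" : (S\(S\PP))/NP
    [2,8] NP   <
      [2,5] NP\PP   <
        [2,4] NP   <
          [2,3] "dog" : N\S
          [3,4] "map" : NP\(N\S)
        [4,5] "which" : (NP\PP)\NP
      [5,8] NP\(NP\PP)   <
        [5,7] PP   >
          [5,6] PP/(PP\S)   >T
            [5,6] "the" : S
          [6,7] "here" : PP\S
        [7,8] "gave" : (NP\(NP\PP))\PP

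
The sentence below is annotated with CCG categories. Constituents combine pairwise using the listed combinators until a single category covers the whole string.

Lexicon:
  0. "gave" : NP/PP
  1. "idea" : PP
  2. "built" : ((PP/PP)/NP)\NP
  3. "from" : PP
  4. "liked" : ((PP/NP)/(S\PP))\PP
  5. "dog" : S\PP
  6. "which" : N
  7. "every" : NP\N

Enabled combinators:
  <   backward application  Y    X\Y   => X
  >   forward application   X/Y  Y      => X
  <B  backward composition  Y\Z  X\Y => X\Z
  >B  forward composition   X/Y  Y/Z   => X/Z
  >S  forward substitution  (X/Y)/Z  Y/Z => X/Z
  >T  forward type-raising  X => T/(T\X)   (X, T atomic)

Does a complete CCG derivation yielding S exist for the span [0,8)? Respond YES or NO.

NO

NP/PP PP ((PP/PP)/NP)\NP PP ((PP/NP)/(S\PP))\PP S\PP N NP\N
CKY chart[0,8] = {(PP/PP)/(NP\PP), N/(N\PP), NP/(NP\PP), PP, PP/(NP\NP), PP/(PP\PP), S/(S\PP)}; S ∉ chart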